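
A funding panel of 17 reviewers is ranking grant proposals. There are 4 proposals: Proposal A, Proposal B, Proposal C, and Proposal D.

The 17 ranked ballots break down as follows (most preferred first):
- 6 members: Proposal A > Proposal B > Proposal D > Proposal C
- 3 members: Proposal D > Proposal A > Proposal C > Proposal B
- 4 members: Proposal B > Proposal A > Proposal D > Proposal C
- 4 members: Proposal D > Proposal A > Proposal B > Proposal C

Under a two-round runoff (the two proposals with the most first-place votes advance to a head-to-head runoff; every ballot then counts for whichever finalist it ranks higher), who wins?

Round 1 first-place votes: Proposal A 6, Proposal B 4, Proposal C 0, Proposal D 7. Proposal D and Proposal A advance.
Runoff: Proposal D is ranked above Proposal A on 7 ballots, Proposal A above Proposal D on 10.

Proposal A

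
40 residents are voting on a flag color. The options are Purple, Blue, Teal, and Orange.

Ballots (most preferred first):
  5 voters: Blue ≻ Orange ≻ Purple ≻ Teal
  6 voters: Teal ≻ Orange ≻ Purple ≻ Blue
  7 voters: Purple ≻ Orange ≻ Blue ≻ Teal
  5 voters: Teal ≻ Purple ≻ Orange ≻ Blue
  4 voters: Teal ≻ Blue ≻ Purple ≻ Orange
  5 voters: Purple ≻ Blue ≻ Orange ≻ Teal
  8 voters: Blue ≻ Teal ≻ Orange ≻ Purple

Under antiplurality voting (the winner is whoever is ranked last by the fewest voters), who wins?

Orange

Last-place votes: Purple 8, Blue 11, Teal 17, Orange 4.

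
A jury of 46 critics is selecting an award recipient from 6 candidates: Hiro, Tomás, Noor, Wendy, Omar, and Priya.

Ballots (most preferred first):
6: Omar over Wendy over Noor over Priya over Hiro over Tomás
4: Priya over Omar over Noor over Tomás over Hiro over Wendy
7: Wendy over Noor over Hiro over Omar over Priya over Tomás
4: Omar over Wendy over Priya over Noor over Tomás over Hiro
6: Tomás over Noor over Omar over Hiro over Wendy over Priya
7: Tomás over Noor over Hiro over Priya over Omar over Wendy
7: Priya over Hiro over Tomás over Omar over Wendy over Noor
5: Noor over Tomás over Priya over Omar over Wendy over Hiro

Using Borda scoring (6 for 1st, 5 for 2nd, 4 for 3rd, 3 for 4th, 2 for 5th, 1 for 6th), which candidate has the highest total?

Hiro: 6×2 + 4×2 + 7×4 + 4×1 + 6×3 + 7×4 + 7×5 + 5×1 = 138
Tomás: 6×1 + 4×3 + 7×1 + 4×2 + 6×6 + 7×6 + 7×4 + 5×5 = 164
Noor: 6×4 + 4×4 + 7×5 + 4×3 + 6×5 + 7×5 + 7×1 + 5×6 = 189
Wendy: 6×5 + 4×1 + 7×6 + 4×5 + 6×2 + 7×1 + 7×2 + 5×2 = 139
Omar: 6×6 + 4×5 + 7×3 + 4×6 + 6×4 + 7×2 + 7×3 + 5×3 = 175
Priya: 6×3 + 4×6 + 7×2 + 4×4 + 6×1 + 7×3 + 7×6 + 5×4 = 161

Noor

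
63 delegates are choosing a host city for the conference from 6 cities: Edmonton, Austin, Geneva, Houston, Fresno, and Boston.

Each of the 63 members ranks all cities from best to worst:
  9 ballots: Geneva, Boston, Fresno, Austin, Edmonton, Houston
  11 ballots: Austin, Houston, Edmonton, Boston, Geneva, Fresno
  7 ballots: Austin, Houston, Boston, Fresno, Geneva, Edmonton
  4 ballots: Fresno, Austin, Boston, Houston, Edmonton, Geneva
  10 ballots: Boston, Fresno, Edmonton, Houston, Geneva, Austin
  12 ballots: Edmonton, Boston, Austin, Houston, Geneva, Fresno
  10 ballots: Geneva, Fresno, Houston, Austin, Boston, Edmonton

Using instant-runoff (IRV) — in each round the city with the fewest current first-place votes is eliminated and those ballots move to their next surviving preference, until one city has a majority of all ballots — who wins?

Round 1: Edmonton 12, Austin 18, Geneva 19, Houston 0, Fresno 4, Boston 10. Houston eliminated.
Round 2: Edmonton 12, Austin 18, Geneva 19, Fresno 4, Boston 10. Fresno eliminated.
Round 3: Edmonton 12, Austin 22, Geneva 19, Boston 10. Boston eliminated.
Round 4: Edmonton 22, Austin 22, Geneva 19. Geneva eliminated.
Round 5: Edmonton 22, Austin 41. Austin has a majority (≥32).

Austin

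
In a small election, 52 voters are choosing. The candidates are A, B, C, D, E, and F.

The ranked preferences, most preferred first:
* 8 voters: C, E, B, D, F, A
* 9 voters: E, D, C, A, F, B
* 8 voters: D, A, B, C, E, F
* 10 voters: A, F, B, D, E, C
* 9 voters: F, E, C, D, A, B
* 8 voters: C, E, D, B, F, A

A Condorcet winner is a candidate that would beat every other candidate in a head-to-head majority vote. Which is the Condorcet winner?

E

E vs A: 34–18
E vs B: 34–18
E vs C: 28–24
E vs D: 34–18
E vs F: 33–19
E beats every other candidate.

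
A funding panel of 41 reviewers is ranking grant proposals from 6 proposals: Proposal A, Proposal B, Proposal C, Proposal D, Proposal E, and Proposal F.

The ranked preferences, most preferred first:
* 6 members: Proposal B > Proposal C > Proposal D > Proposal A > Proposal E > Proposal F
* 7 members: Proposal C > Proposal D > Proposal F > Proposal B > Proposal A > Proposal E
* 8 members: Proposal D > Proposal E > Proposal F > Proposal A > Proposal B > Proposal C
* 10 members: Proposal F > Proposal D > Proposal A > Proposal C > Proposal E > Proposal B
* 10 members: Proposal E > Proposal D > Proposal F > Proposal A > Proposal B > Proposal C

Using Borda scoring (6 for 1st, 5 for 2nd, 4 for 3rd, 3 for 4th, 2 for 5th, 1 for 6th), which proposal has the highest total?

Proposal D

Proposal A: 6×3 + 7×2 + 8×3 + 10×4 + 10×3 = 126
Proposal B: 6×6 + 7×3 + 8×2 + 10×1 + 10×2 = 103
Proposal C: 6×5 + 7×6 + 8×1 + 10×3 + 10×1 = 120
Proposal D: 6×4 + 7×5 + 8×6 + 10×5 + 10×5 = 207
Proposal E: 6×2 + 7×1 + 8×5 + 10×2 + 10×6 = 139
Proposal F: 6×1 + 7×4 + 8×4 + 10×6 + 10×4 = 166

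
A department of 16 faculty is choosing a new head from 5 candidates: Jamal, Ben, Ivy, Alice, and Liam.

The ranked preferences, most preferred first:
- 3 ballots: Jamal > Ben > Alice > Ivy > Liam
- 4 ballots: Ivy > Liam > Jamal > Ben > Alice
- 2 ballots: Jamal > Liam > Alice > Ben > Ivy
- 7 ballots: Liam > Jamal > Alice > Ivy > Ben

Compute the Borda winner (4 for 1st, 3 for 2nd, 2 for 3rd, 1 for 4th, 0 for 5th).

Jamal: 3×4 + 4×2 + 2×4 + 7×3 = 49
Ben: 3×3 + 4×1 + 2×1 + 7×0 = 15
Ivy: 3×1 + 4×4 + 2×0 + 7×1 = 26
Alice: 3×2 + 4×0 + 2×2 + 7×2 = 24
Liam: 3×0 + 4×3 + 2×3 + 7×4 = 46

Jamal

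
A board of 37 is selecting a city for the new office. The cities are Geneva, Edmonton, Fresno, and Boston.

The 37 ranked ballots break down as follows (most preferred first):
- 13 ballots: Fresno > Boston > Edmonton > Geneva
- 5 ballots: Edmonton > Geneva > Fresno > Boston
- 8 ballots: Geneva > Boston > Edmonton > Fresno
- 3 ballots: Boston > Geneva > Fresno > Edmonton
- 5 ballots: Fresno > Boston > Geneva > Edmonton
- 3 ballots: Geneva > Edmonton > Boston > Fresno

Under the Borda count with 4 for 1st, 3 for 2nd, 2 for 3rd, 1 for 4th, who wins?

Geneva: 13×1 + 5×3 + 8×4 + 3×3 + 5×2 + 3×4 = 91
Edmonton: 13×2 + 5×4 + 8×2 + 3×1 + 5×1 + 3×3 = 79
Fresno: 13×4 + 5×2 + 8×1 + 3×2 + 5×4 + 3×1 = 99
Boston: 13×3 + 5×1 + 8×3 + 3×4 + 5×3 + 3×2 = 101

Boston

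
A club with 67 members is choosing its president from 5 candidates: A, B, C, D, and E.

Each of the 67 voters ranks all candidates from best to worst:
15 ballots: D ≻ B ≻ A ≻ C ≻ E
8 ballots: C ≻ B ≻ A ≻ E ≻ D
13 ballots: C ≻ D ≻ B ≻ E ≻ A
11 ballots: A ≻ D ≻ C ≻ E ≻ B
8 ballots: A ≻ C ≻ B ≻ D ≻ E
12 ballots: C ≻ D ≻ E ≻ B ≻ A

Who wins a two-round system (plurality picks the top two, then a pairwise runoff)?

Round 1 first-place votes: A 19, B 0, C 33, D 15, E 0. C and A advance.
Runoff: C is ranked above A on 33 ballots, A above C on 34.

A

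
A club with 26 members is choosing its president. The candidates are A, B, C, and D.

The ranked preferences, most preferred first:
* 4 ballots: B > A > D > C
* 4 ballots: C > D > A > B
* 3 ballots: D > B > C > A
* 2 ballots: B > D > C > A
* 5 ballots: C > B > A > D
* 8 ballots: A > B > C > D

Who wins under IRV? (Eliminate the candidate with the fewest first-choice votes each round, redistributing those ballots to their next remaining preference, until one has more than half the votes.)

B

Round 1: A 8, B 6, C 9, D 3. D eliminated.
Round 2: A 8, B 9, C 9. A eliminated.
Round 3: B 17, C 9. B has a majority (≥14).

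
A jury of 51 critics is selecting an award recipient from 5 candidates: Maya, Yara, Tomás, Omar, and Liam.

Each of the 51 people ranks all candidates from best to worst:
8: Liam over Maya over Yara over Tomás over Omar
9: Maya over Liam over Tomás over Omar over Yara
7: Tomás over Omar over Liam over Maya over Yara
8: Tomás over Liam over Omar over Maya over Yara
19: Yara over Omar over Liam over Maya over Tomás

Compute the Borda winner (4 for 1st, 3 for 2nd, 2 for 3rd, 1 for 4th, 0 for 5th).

Maya: 8×3 + 9×4 + 7×1 + 8×1 + 19×1 = 94
Yara: 8×2 + 9×0 + 7×0 + 8×0 + 19×4 = 92
Tomás: 8×1 + 9×2 + 7×4 + 8×4 + 19×0 = 86
Omar: 8×0 + 9×1 + 7×3 + 8×2 + 19×3 = 103
Liam: 8×4 + 9×3 + 7×2 + 8×3 + 19×2 = 135

Liam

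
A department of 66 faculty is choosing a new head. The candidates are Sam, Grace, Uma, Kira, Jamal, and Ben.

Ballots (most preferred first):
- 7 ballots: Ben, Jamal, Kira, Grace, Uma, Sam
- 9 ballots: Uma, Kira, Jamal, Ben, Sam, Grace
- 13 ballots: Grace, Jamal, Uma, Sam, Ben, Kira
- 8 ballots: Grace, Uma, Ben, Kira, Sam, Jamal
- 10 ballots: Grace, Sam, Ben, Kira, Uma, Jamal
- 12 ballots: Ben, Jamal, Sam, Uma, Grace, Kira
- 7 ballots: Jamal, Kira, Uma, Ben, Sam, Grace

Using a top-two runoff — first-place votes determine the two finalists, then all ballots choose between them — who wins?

Ben

Round 1 first-place votes: Sam 0, Grace 31, Uma 9, Kira 0, Jamal 7, Ben 19. Grace and Ben advance.
Runoff: Grace is ranked above Ben on 31 ballots, Ben above Grace on 35.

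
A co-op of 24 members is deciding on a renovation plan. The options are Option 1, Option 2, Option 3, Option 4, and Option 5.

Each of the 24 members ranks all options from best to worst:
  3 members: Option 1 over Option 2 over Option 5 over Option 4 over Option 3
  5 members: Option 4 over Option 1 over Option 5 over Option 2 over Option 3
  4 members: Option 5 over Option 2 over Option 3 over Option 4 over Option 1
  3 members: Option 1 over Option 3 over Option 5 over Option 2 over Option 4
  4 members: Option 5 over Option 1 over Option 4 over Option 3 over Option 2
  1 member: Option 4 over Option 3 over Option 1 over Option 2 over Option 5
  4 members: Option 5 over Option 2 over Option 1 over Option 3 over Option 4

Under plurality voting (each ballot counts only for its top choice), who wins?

Option 5

First-place votes: Option 1 6, Option 2 0, Option 3 0, Option 4 6, Option 5 12.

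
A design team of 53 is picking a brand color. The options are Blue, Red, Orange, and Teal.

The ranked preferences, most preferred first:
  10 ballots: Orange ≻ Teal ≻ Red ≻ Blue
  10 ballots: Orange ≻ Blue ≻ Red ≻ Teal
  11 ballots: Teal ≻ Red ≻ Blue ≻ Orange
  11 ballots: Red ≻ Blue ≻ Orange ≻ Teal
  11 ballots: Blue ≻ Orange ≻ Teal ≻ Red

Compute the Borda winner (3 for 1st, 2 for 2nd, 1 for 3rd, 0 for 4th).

Blue: 10×0 + 10×2 + 11×1 + 11×2 + 11×3 = 86
Red: 10×1 + 10×1 + 11×2 + 11×3 + 11×0 = 75
Orange: 10×3 + 10×3 + 11×0 + 11×1 + 11×2 = 93
Teal: 10×2 + 10×0 + 11×3 + 11×0 + 11×1 = 64

Orange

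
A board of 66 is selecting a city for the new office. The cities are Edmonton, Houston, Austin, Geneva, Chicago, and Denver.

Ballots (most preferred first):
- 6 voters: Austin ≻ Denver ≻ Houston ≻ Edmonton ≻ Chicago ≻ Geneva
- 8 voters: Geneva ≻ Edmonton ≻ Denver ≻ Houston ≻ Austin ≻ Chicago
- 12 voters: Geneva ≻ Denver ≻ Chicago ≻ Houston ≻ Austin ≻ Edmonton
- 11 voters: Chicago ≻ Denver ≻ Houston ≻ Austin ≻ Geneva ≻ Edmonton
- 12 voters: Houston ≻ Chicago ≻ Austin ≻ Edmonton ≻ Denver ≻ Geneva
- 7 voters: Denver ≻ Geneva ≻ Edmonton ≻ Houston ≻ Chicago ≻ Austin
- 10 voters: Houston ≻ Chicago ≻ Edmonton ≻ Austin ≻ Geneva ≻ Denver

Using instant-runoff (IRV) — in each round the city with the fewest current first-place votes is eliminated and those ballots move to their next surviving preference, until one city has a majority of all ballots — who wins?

Round 1: Edmonton 0, Houston 22, Austin 6, Geneva 20, Chicago 11, Denver 7. Edmonton eliminated.
Round 2: Houston 22, Austin 6, Geneva 20, Chicago 11, Denver 7. Austin eliminated.
Round 3: Houston 22, Geneva 20, Chicago 11, Denver 13. Chicago eliminated.
Round 4: Houston 22, Geneva 20, Denver 24. Geneva eliminated.
Round 5: Houston 22, Denver 44. Denver has a majority (≥34).

Denver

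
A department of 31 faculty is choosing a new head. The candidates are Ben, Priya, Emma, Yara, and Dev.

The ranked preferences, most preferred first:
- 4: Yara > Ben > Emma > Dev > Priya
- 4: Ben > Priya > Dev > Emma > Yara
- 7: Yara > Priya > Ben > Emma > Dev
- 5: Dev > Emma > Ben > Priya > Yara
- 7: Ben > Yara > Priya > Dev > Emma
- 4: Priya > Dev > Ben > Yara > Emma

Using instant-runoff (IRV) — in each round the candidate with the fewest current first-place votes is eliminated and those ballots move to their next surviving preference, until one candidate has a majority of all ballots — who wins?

Ben

Round 1: Ben 11, Priya 4, Emma 0, Yara 11, Dev 5. Emma eliminated.
Round 2: Ben 11, Priya 4, Yara 11, Dev 5. Priya eliminated.
Round 3: Ben 11, Yara 11, Dev 9. Dev eliminated.
Round 4: Ben 20, Yara 11. Ben has a majority (≥16).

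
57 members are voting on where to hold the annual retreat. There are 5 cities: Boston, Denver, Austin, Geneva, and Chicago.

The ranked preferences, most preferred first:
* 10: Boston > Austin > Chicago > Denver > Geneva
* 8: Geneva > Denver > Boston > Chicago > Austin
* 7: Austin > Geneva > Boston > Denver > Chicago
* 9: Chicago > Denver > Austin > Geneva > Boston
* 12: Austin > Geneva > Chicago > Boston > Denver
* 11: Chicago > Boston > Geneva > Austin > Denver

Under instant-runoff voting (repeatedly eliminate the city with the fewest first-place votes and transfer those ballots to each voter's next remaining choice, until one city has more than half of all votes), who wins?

Austin

Round 1: Boston 10, Denver 0, Austin 19, Geneva 8, Chicago 20. Denver eliminated.
Round 2: Boston 10, Austin 19, Geneva 8, Chicago 20. Geneva eliminated.
Round 3: Boston 18, Austin 19, Chicago 20. Boston eliminated.
Round 4: Austin 29, Chicago 28. Austin has a majority (≥29).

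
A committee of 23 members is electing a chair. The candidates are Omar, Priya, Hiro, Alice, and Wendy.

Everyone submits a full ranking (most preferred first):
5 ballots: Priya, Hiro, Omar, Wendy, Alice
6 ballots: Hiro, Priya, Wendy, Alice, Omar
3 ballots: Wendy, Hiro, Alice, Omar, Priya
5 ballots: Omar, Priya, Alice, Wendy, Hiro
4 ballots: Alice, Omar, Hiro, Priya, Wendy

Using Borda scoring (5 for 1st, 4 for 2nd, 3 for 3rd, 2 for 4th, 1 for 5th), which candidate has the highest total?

Omar: 5×3 + 6×1 + 3×2 + 5×5 + 4×4 = 68
Priya: 5×5 + 6×4 + 3×1 + 5×4 + 4×2 = 80
Hiro: 5×4 + 6×5 + 3×4 + 5×1 + 4×3 = 79
Alice: 5×1 + 6×2 + 3×3 + 5×3 + 4×5 = 61
Wendy: 5×2 + 6×3 + 3×5 + 5×2 + 4×1 = 57

Priya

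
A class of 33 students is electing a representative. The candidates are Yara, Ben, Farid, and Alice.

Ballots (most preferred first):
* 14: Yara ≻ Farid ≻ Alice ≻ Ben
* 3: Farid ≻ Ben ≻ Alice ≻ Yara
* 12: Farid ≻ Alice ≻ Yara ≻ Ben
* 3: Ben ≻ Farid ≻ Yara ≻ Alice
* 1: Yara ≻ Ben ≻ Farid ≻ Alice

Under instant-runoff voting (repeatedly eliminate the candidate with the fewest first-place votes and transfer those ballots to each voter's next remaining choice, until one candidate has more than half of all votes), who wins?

Farid

Round 1: Yara 15, Ben 3, Farid 15, Alice 0. Alice eliminated.
Round 2: Yara 15, Ben 3, Farid 15. Ben eliminated.
Round 3: Yara 15, Farid 18. Farid has a majority (≥17).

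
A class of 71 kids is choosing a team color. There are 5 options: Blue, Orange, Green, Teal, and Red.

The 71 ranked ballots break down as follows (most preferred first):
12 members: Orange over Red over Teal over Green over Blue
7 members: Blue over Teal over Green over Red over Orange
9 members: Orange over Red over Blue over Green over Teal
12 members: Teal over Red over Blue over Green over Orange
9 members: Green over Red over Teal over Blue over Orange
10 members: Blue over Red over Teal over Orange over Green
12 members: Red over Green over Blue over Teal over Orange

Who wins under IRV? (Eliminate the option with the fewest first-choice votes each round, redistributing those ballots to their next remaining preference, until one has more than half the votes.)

Red

Round 1: Blue 17, Orange 21, Green 9, Teal 12, Red 12. Green eliminated.
Round 2: Blue 17, Orange 21, Teal 12, Red 21. Teal eliminated.
Round 3: Blue 17, Orange 21, Red 33. Blue eliminated.
Round 4: Orange 21, Red 50. Red has a majority (≥36).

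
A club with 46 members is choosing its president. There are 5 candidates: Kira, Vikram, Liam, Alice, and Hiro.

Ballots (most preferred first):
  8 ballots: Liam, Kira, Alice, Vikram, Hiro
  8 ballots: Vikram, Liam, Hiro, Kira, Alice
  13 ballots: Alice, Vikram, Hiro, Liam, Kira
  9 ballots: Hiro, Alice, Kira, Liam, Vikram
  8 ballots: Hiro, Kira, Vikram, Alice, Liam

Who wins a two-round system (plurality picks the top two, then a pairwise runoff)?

Round 1 first-place votes: Kira 0, Vikram 8, Liam 8, Alice 13, Hiro 17. Hiro and Alice advance.
Runoff: Hiro is ranked above Alice on 25 ballots, Alice above Hiro on 21.

Hiro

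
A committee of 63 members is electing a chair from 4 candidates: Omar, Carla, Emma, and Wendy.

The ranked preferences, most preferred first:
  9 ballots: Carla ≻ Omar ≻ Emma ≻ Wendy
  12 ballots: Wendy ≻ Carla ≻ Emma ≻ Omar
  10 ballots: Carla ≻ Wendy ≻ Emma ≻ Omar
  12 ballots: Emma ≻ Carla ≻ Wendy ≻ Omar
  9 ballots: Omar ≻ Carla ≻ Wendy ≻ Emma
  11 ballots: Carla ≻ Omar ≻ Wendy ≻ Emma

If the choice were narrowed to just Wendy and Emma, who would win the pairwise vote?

Wendy is ranked above Emma on 42 ballots; Emma above Wendy on 21.

Wendy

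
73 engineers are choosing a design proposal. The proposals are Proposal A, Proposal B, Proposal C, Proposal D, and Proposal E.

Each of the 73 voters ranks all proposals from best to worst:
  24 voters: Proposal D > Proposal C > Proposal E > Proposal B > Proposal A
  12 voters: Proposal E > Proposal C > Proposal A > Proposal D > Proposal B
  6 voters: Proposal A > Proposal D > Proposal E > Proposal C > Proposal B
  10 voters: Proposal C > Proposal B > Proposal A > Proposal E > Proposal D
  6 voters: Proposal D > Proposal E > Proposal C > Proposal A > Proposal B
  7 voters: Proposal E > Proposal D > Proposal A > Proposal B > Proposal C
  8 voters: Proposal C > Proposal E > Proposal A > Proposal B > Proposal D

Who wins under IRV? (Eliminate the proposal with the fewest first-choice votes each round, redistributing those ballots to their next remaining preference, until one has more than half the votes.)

Proposal E

Round 1: Proposal A 6, Proposal B 0, Proposal C 18, Proposal D 30, Proposal E 19. Proposal B eliminated.
Round 2: Proposal A 6, Proposal C 18, Proposal D 30, Proposal E 19. Proposal A eliminated.
Round 3: Proposal C 18, Proposal D 36, Proposal E 19. Proposal C eliminated.
Round 4: Proposal D 36, Proposal E 37. Proposal E has a majority (≥37).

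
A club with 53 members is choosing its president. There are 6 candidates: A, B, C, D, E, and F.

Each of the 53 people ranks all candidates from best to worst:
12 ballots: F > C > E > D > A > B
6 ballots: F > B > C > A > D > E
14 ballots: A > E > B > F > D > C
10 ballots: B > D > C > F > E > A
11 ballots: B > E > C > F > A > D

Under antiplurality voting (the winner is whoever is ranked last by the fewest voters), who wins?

F

Last-place votes: A 10, B 12, C 14, D 11, E 6, F 0.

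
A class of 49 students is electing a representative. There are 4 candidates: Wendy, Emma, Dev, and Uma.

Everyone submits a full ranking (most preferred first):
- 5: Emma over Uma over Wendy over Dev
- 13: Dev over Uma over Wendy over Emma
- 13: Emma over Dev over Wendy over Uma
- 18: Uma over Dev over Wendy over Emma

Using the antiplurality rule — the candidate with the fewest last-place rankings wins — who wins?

Last-place votes: Wendy 0, Emma 31, Dev 5, Uma 13.

Wendy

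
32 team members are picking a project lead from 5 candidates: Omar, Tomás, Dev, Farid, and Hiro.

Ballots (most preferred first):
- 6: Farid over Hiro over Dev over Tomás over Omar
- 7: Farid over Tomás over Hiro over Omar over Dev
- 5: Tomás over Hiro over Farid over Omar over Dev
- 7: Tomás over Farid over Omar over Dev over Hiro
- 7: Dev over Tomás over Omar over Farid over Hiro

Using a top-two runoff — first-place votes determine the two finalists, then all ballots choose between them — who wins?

Tomás

Round 1 first-place votes: Omar 0, Tomás 12, Dev 7, Farid 13, Hiro 0. Farid and Tomás advance.
Runoff: Farid is ranked above Tomás on 13 ballots, Tomás above Farid on 19.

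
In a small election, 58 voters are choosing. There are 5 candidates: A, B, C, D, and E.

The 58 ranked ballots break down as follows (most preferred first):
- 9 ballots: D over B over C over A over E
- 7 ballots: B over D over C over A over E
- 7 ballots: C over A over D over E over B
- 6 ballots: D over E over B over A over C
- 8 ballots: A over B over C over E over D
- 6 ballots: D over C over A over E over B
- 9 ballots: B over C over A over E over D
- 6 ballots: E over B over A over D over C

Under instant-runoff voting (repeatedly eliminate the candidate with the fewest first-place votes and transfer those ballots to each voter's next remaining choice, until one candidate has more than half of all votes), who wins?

Round 1: A 8, B 16, C 7, D 21, E 6. E eliminated.
Round 2: A 8, B 22, C 7, D 21. C eliminated.
Round 3: A 15, B 22, D 21. A eliminated.
Round 4: B 30, D 28. B has a majority (≥30).

B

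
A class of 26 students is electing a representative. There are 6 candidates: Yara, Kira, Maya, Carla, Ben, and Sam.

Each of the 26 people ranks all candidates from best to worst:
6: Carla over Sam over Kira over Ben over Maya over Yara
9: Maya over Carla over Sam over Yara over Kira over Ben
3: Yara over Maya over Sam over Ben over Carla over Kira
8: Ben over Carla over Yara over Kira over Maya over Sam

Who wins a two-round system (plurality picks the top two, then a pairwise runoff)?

Ben

Round 1 first-place votes: Yara 3, Kira 0, Maya 9, Carla 6, Ben 8, Sam 0. Maya and Ben advance.
Runoff: Maya is ranked above Ben on 12 ballots, Ben above Maya on 14.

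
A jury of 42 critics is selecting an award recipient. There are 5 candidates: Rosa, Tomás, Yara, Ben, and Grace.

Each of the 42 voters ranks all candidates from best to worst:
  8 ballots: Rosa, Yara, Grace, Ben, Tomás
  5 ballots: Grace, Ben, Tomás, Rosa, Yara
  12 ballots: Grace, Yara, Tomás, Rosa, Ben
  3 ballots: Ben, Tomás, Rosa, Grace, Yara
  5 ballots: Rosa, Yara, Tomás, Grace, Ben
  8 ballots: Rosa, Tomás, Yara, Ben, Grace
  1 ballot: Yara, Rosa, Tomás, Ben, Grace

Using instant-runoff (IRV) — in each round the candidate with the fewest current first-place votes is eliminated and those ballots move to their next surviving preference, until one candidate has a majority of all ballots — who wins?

Rosa

Round 1: Rosa 21, Tomás 0, Yara 1, Ben 3, Grace 17. Tomás eliminated.
Round 2: Rosa 21, Yara 1, Ben 3, Grace 17. Yara eliminated.
Round 3: Rosa 22, Ben 3, Grace 17. Rosa has a majority (≥22).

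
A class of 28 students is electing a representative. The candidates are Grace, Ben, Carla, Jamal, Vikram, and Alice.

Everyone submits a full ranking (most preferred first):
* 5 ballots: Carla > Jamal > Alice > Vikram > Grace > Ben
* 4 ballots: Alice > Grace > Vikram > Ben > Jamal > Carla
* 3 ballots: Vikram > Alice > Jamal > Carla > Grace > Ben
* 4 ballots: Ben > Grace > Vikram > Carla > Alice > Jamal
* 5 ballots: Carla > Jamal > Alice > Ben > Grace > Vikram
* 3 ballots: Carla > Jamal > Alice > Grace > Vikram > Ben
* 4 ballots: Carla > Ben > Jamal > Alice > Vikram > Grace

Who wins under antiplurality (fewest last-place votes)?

Last-place votes: Grace 4, Ben 11, Carla 4, Jamal 4, Vikram 5, Alice 0.

Alice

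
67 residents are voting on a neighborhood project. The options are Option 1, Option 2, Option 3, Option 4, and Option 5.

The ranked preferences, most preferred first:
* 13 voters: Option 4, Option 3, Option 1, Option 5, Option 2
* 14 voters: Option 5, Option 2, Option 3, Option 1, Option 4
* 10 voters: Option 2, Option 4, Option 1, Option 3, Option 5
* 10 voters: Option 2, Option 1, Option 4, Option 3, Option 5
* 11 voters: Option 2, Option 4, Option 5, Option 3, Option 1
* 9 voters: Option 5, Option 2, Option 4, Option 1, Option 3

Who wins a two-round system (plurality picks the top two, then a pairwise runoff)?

Round 1 first-place votes: Option 1 0, Option 2 31, Option 3 0, Option 4 13, Option 5 23. Option 2 and Option 5 advance.
Runoff: Option 2 is ranked above Option 5 on 31 ballots, Option 5 above Option 2 on 36.

Option 5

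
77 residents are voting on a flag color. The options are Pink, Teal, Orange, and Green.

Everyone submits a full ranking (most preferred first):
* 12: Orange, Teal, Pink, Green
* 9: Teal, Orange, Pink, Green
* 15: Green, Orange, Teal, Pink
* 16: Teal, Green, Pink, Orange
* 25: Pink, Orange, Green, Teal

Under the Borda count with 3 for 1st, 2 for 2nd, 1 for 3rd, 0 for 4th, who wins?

Orange

Pink: 12×1 + 9×1 + 15×0 + 16×1 + 25×3 = 112
Teal: 12×2 + 9×3 + 15×1 + 16×3 + 25×0 = 114
Orange: 12×3 + 9×2 + 15×2 + 16×0 + 25×2 = 134
Green: 12×0 + 9×0 + 15×3 + 16×2 + 25×1 = 102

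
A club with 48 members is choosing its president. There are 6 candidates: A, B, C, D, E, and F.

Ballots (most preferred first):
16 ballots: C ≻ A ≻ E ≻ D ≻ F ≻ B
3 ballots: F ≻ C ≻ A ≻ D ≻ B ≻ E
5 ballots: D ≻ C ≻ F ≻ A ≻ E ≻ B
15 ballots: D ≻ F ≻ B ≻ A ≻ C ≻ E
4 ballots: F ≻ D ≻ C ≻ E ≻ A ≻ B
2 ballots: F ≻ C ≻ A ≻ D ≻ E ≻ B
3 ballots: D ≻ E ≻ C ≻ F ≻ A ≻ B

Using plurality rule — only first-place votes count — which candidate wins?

First-place votes: A 0, B 0, C 16, D 23, E 0, F 9.

D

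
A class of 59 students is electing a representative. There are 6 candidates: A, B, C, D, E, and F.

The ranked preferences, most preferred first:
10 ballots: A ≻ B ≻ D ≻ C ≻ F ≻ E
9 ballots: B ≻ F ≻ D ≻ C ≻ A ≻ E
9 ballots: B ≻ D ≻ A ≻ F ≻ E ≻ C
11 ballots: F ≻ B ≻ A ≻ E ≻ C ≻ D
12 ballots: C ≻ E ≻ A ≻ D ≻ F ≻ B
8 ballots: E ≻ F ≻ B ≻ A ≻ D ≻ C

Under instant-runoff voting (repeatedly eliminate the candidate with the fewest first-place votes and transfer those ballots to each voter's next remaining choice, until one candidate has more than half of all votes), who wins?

F

Round 1: A 10, B 18, C 12, D 0, E 8, F 11. D eliminated.
Round 2: A 10, B 18, C 12, E 8, F 11. E eliminated.
Round 3: A 10, B 18, C 12, F 19. A eliminated.
Round 4: B 28, C 12, F 19. C eliminated.
Round 5: B 28, F 31. F has a majority (≥30).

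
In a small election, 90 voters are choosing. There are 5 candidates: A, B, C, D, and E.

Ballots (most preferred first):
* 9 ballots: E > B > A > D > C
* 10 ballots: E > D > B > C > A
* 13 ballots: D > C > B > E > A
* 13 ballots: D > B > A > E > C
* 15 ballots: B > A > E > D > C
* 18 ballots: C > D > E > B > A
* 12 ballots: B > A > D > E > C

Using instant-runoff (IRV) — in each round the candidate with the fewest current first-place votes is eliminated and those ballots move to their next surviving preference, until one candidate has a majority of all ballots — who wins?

Round 1: A 0, B 27, C 18, D 26, E 19. A eliminated.
Round 2: B 27, C 18, D 26, E 19. C eliminated.
Round 3: B 27, D 44, E 19. E eliminated.
Round 4: B 36, D 54. D has a majority (≥46).

D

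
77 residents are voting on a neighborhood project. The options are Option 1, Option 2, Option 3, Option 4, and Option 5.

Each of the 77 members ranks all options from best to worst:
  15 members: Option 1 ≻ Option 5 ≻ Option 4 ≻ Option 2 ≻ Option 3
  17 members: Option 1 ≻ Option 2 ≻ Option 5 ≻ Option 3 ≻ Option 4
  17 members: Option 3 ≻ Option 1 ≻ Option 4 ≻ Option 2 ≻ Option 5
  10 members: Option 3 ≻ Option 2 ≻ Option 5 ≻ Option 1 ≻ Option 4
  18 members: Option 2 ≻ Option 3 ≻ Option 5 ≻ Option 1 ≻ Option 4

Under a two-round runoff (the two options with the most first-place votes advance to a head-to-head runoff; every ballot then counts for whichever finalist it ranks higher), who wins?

Option 3

Round 1 first-place votes: Option 1 32, Option 2 18, Option 3 27, Option 4 0, Option 5 0. Option 1 and Option 3 advance.
Runoff: Option 1 is ranked above Option 3 on 32 ballots, Option 3 above Option 1 on 45.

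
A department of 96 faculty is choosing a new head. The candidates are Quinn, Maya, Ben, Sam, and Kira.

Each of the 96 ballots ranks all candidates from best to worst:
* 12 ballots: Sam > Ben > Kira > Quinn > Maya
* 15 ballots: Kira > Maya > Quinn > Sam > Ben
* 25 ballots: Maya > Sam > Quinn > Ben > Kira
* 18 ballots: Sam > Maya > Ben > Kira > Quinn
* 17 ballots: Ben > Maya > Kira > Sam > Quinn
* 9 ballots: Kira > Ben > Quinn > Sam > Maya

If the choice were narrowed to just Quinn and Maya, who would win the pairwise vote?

Quinn is ranked above Maya on 21 ballots; Maya above Quinn on 75.

Maya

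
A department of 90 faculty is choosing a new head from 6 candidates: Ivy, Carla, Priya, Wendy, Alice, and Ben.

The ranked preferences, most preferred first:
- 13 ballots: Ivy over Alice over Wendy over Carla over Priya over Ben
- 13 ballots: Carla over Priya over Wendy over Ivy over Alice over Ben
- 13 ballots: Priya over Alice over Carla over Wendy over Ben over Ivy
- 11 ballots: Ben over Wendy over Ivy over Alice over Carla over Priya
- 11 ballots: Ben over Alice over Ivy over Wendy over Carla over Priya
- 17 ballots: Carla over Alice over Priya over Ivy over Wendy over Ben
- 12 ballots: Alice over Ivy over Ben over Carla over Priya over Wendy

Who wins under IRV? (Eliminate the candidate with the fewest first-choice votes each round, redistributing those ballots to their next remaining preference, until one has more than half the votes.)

Ivy

Round 1: Ivy 13, Carla 30, Priya 13, Wendy 0, Alice 12, Ben 22. Wendy eliminated.
Round 2: Ivy 13, Carla 30, Priya 13, Alice 12, Ben 22. Alice eliminated.
Round 3: Ivy 25, Carla 30, Priya 13, Ben 22. Priya eliminated.
Round 4: Ivy 25, Carla 43, Ben 22. Ben eliminated.
Round 5: Ivy 47, Carla 43. Ivy has a majority (≥46).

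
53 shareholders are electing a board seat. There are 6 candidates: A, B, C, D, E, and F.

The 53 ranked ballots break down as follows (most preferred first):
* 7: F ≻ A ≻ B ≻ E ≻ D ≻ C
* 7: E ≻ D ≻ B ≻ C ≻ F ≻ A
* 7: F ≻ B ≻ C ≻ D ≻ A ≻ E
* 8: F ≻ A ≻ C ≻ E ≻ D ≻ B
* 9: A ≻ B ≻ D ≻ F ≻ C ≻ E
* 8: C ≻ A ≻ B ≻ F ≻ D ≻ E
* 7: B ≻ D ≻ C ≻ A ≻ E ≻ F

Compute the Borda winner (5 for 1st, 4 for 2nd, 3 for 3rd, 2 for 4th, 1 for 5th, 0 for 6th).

A: 7×4 + 7×0 + 7×1 + 8×4 + 9×5 + 8×4 + 7×2 = 158
B: 7×3 + 7×3 + 7×4 + 8×0 + 9×4 + 8×3 + 7×5 = 165
C: 7×0 + 7×2 + 7×3 + 8×3 + 9×1 + 8×5 + 7×3 = 129
D: 7×1 + 7×4 + 7×2 + 8×1 + 9×3 + 8×1 + 7×4 = 120
E: 7×2 + 7×5 + 7×0 + 8×2 + 9×0 + 8×0 + 7×1 = 72
F: 7×5 + 7×1 + 7×5 + 8×5 + 9×2 + 8×2 + 7×0 = 151

B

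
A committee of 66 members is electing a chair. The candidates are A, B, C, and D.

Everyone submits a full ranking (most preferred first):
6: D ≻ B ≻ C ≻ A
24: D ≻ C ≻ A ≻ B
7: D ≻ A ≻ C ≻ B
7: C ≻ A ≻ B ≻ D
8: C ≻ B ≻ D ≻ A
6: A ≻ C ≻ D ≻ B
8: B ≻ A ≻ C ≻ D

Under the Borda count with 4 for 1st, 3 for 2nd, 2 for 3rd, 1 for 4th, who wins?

C

A: 6×1 + 24×2 + 7×3 + 7×3 + 8×1 + 6×4 + 8×3 = 152
B: 6×3 + 24×1 + 7×1 + 7×2 + 8×3 + 6×1 + 8×4 = 125
C: 6×2 + 24×3 + 7×2 + 7×4 + 8×4 + 6×3 + 8×2 = 192
D: 6×4 + 24×4 + 7×4 + 7×1 + 8×2 + 6×2 + 8×1 = 191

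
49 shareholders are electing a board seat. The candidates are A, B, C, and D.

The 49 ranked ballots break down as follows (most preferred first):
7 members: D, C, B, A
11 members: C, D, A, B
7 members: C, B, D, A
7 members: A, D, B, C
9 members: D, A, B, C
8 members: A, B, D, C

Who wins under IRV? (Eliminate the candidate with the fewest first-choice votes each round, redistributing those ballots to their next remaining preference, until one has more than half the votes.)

D

Round 1: A 15, B 0, C 18, D 16. B eliminated.
Round 2: A 15, C 18, D 16. A eliminated.
Round 3: C 18, D 31. D has a majority (≥25).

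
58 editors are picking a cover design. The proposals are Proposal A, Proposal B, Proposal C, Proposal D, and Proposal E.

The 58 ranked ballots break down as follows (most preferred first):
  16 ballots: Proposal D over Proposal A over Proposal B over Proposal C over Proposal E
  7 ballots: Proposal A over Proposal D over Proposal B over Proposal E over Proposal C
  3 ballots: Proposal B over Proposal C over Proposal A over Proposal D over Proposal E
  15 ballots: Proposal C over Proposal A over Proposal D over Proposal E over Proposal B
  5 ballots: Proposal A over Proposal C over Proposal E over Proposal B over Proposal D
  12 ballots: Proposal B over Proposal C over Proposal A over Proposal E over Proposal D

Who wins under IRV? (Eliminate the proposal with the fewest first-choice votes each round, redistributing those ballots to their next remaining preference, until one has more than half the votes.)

Round 1: Proposal A 12, Proposal B 15, Proposal C 15, Proposal D 16, Proposal E 0. Proposal E eliminated.
Round 2: Proposal A 12, Proposal B 15, Proposal C 15, Proposal D 16. Proposal A eliminated.
Round 3: Proposal B 15, Proposal C 20, Proposal D 23. Proposal B eliminated.
Round 4: Proposal C 35, Proposal D 23. Proposal C has a majority (≥30).

Proposal C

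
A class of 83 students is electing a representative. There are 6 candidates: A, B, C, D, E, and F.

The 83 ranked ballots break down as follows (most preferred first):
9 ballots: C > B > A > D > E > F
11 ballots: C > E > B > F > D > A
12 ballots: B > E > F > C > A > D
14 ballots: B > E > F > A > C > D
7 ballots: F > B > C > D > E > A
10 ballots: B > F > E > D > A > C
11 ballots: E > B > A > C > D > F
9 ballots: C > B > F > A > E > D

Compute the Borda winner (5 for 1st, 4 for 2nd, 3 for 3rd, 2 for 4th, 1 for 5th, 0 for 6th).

A: 9×3 + 11×0 + 12×1 + 14×2 + 7×0 + 10×1 + 11×3 + 9×2 = 128
B: 9×4 + 11×3 + 12×5 + 14×5 + 7×4 + 10×5 + 11×4 + 9×4 = 357
C: 9×5 + 11×5 + 12×2 + 14×1 + 7×3 + 10×0 + 11×2 + 9×5 = 226
D: 9×2 + 11×1 + 12×0 + 14×0 + 7×2 + 10×2 + 11×1 + 9×0 = 74
E: 9×1 + 11×4 + 12×4 + 14×4 + 7×1 + 10×3 + 11×5 + 9×1 = 258
F: 9×0 + 11×2 + 12×3 + 14×3 + 7×5 + 10×4 + 11×0 + 9×3 = 202

B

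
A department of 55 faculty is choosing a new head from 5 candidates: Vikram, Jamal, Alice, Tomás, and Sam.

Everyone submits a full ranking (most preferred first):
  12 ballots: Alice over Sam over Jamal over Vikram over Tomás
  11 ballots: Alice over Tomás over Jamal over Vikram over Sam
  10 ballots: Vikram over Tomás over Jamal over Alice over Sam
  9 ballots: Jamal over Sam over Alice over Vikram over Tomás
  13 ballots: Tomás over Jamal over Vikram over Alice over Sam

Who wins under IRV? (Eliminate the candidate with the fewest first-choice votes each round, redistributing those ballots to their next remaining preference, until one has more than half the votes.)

Round 1: Vikram 10, Jamal 9, Alice 23, Tomás 13, Sam 0. Sam eliminated.
Round 2: Vikram 10, Jamal 9, Alice 23, Tomás 13. Jamal eliminated.
Round 3: Vikram 10, Alice 32, Tomás 13. Alice has a majority (≥28).

Alice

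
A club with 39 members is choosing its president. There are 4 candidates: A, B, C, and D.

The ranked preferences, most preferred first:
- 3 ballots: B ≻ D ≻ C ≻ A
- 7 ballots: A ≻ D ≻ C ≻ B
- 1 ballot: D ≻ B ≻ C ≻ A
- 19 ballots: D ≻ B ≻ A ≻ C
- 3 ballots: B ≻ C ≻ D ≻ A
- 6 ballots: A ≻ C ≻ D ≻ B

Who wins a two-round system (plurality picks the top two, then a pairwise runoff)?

Round 1 first-place votes: A 13, B 6, C 0, D 20. D and A advance.
Runoff: D is ranked above A on 26 ballots, A above D on 13.

D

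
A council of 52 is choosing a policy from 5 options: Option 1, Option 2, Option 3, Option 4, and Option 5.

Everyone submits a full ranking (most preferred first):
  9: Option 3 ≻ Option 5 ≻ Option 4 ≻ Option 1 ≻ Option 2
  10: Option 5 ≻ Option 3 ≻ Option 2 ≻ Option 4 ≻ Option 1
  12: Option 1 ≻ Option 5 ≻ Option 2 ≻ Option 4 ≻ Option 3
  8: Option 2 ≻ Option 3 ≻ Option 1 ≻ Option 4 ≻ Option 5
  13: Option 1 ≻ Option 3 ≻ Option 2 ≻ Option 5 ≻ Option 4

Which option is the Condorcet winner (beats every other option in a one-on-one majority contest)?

Option 3

Option 3 vs Option 1: 27–25
Option 3 vs Option 2: 32–20
Option 3 vs Option 4: 40–12
Option 3 vs Option 5: 30–22
Option 3 beats every other option.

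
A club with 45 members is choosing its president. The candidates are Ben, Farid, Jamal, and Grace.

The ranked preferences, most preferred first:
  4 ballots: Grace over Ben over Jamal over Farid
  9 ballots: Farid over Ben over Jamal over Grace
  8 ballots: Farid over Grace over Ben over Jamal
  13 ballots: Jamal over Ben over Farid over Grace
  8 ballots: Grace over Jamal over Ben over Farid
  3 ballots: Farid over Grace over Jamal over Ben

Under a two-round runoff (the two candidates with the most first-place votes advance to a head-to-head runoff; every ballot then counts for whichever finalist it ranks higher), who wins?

Round 1 first-place votes: Ben 0, Farid 20, Jamal 13, Grace 12. Farid and Jamal advance.
Runoff: Farid is ranked above Jamal on 20 ballots, Jamal above Farid on 25.

Jamal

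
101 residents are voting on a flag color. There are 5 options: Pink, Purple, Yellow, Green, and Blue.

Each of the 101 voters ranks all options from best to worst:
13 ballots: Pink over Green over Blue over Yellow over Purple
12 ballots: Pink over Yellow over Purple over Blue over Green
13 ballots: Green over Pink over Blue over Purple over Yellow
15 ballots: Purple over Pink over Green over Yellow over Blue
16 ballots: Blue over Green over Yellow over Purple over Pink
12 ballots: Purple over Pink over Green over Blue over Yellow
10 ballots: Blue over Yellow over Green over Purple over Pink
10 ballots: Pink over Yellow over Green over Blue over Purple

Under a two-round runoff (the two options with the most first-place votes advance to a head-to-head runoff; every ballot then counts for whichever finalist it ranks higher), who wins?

Round 1 first-place votes: Pink 35, Purple 27, Yellow 0, Green 13, Blue 26. Pink and Purple advance.
Runoff: Pink is ranked above Purple on 48 ballots, Purple above Pink on 53.

Purple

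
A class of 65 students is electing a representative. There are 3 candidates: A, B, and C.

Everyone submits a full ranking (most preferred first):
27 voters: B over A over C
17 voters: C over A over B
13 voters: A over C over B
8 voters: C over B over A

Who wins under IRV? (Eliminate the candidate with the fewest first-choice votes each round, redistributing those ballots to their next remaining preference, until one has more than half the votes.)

C

Round 1: A 13, B 27, C 25. A eliminated.
Round 2: B 27, C 38. C has a majority (≥33).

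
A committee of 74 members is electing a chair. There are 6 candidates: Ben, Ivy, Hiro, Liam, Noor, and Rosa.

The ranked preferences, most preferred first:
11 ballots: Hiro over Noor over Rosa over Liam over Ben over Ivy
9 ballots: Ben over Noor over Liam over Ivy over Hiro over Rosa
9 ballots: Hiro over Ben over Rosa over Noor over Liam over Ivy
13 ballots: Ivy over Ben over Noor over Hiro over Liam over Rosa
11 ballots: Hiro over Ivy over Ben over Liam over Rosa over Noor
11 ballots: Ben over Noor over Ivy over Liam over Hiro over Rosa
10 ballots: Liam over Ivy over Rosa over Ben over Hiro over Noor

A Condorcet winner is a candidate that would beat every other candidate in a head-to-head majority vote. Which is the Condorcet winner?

Ben vs Ivy: 40–34
Ben vs Hiro: 43–31
Ben vs Liam: 53–21
Ben vs Noor: 63–11
Ben vs Rosa: 53–21
Ben beats every other candidate.

Ben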